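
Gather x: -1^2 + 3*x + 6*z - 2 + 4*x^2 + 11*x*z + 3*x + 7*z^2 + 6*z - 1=4*x^2 + x*(11*z + 6) + 7*z^2 + 12*z - 4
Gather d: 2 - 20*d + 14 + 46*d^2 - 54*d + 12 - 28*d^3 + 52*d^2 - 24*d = -28*d^3 + 98*d^2 - 98*d + 28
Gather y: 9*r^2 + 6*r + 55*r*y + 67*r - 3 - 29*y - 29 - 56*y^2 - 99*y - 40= 9*r^2 + 73*r - 56*y^2 + y*(55*r - 128) - 72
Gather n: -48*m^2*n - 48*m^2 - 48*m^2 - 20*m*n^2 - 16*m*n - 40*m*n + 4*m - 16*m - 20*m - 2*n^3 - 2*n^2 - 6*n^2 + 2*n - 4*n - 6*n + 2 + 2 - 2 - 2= -96*m^2 - 32*m - 2*n^3 + n^2*(-20*m - 8) + n*(-48*m^2 - 56*m - 8)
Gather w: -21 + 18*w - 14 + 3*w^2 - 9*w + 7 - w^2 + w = 2*w^2 + 10*w - 28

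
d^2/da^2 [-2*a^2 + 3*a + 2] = -4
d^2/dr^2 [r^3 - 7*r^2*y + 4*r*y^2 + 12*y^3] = 6*r - 14*y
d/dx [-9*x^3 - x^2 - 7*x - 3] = -27*x^2 - 2*x - 7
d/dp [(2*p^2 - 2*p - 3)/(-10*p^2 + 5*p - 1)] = (-10*p^2 - 64*p + 17)/(100*p^4 - 100*p^3 + 45*p^2 - 10*p + 1)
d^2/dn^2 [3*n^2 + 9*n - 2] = 6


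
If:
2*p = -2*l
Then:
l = -p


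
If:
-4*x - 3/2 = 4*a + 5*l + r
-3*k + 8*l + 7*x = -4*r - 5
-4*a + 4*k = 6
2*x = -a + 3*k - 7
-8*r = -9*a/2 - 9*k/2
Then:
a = -25/244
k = 341/244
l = 701/976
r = 711/976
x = -165/122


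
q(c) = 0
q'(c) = 0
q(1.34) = 0.00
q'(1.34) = 0.00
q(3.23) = 0.00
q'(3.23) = 0.00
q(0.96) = 0.00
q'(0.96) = 0.00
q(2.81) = 0.00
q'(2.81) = 0.00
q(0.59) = 0.00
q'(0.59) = 0.00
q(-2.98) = 0.00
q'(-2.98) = 0.00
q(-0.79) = 0.00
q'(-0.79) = 0.00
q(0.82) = 0.00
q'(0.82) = 0.00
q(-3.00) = 0.00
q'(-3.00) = 0.00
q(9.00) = 0.00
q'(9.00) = 0.00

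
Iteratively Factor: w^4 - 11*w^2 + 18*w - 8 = (w - 1)*(w^3 + w^2 - 10*w + 8) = (w - 1)^2*(w^2 + 2*w - 8) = (w - 1)^2*(w + 4)*(w - 2)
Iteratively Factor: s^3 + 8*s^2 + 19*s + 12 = (s + 4)*(s^2 + 4*s + 3) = (s + 3)*(s + 4)*(s + 1)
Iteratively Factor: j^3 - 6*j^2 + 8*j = (j - 4)*(j^2 - 2*j) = j*(j - 4)*(j - 2)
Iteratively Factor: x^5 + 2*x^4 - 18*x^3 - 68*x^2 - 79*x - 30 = (x - 5)*(x^4 + 7*x^3 + 17*x^2 + 17*x + 6) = (x - 5)*(x + 2)*(x^3 + 5*x^2 + 7*x + 3) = (x - 5)*(x + 1)*(x + 2)*(x^2 + 4*x + 3) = (x - 5)*(x + 1)^2*(x + 2)*(x + 3)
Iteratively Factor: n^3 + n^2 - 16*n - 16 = (n + 1)*(n^2 - 16) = (n + 1)*(n + 4)*(n - 4)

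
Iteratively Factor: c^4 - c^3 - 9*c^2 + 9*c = (c + 3)*(c^3 - 4*c^2 + 3*c) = (c - 1)*(c + 3)*(c^2 - 3*c) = (c - 3)*(c - 1)*(c + 3)*(c)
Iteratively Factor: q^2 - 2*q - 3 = (q - 3)*(q + 1)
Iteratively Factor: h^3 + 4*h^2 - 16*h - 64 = (h + 4)*(h^2 - 16) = (h + 4)^2*(h - 4)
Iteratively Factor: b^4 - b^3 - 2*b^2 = (b)*(b^3 - b^2 - 2*b) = b*(b + 1)*(b^2 - 2*b) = b^2*(b + 1)*(b - 2)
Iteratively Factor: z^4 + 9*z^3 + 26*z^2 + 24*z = (z + 3)*(z^3 + 6*z^2 + 8*z) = z*(z + 3)*(z^2 + 6*z + 8) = z*(z + 2)*(z + 3)*(z + 4)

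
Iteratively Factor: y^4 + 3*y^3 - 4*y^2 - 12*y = (y)*(y^3 + 3*y^2 - 4*y - 12) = y*(y - 2)*(y^2 + 5*y + 6) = y*(y - 2)*(y + 2)*(y + 3)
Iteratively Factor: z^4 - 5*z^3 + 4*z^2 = (z)*(z^3 - 5*z^2 + 4*z) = z*(z - 4)*(z^2 - z) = z^2*(z - 4)*(z - 1)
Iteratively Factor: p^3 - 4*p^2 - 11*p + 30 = (p - 5)*(p^2 + p - 6) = (p - 5)*(p + 3)*(p - 2)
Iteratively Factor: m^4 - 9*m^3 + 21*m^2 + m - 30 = (m - 2)*(m^3 - 7*m^2 + 7*m + 15) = (m - 3)*(m - 2)*(m^2 - 4*m - 5) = (m - 3)*(m - 2)*(m + 1)*(m - 5)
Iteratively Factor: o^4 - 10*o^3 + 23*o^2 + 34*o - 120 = (o - 3)*(o^3 - 7*o^2 + 2*o + 40) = (o - 4)*(o - 3)*(o^2 - 3*o - 10) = (o - 5)*(o - 4)*(o - 3)*(o + 2)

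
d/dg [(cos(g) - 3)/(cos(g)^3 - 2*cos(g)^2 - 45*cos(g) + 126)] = (sin(g) + sin(2*g))/((cos(g) - 6)^2*(cos(g) + 7)^2)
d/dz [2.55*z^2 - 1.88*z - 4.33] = 5.1*z - 1.88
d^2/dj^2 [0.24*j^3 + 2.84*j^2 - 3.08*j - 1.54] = 1.44*j + 5.68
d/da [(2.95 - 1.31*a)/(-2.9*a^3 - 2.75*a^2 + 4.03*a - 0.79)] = (-7.598*a^3 + 22.0625*a^2 + 16.225*a - 10.8536)/(8.41*a^6 + 15.95*a^5 - 15.8115*a^4 - 17.583*a^3 + 20.5859*a^2 - 6.3674*a + 0.6241)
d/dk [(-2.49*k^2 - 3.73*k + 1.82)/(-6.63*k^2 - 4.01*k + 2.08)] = (-14.745*k^2 + 13.7748*k - 0.4602)/(43.9569*k^4 + 53.1726*k^3 - 11.5007*k^2 - 16.6816*k + 4.3264)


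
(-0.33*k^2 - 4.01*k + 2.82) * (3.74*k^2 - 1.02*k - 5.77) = -1.2342*k^4 - 14.6608*k^3 + 16.5411*k^2 + 20.2613*k - 16.2714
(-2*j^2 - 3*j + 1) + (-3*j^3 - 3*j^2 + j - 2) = -3*j^3 - 5*j^2 - 2*j - 1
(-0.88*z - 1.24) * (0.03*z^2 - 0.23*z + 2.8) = -0.0264*z^3 + 0.1652*z^2 - 2.1788*z - 3.472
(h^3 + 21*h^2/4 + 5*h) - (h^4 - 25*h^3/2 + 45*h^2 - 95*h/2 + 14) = -h^4 + 27*h^3/2 - 159*h^2/4 + 105*h/2 - 14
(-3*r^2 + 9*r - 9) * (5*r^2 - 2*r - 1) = -15*r^4 + 51*r^3 - 60*r^2 + 9*r + 9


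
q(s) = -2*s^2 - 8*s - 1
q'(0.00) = -8.00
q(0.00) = -1.00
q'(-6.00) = 16.00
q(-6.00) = -25.00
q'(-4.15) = 8.60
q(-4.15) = -2.24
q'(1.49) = -13.96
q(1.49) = -17.36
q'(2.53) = -18.12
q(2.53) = -34.04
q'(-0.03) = -7.88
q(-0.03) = -0.76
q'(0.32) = -9.28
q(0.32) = -3.76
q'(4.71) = -26.84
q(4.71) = -83.05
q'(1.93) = -15.72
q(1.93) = -23.89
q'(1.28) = -13.12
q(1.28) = -14.52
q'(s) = -4*s - 8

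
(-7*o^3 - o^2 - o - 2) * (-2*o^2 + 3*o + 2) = 14*o^5 - 19*o^4 - 15*o^3 - o^2 - 8*o - 4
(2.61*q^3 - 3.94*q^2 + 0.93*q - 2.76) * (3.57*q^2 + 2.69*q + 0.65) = 9.3177*q^5 - 7.0449*q^4 - 5.582*q^3 - 9.9125*q^2 - 6.8199*q - 1.794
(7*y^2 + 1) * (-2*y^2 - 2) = -14*y^4 - 16*y^2 - 2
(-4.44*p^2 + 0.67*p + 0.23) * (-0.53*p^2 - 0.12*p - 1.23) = 2.3532*p^4 + 0.1777*p^3 + 5.2589*p^2 - 0.8517*p - 0.2829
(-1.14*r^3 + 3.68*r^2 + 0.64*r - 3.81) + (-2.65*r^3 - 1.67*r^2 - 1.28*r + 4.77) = -3.79*r^3 + 2.01*r^2 - 0.64*r + 0.96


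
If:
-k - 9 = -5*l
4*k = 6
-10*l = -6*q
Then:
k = 3/2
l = 21/10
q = 7/2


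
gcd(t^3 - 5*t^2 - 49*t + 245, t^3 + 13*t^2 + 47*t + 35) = t + 7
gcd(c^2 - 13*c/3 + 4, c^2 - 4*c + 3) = c - 3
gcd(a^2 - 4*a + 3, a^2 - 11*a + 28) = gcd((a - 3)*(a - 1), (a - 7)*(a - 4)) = 1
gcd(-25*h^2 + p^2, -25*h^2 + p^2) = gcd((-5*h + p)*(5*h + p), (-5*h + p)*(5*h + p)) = -25*h^2 + p^2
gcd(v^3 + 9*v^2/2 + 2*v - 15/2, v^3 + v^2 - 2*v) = v - 1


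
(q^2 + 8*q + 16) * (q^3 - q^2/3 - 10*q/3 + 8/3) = q^5 + 23*q^4/3 + 10*q^3 - 88*q^2/3 - 32*q + 128/3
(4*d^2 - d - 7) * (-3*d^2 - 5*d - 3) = -12*d^4 - 17*d^3 + 14*d^2 + 38*d + 21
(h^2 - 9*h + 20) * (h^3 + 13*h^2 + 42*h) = h^5 + 4*h^4 - 55*h^3 - 118*h^2 + 840*h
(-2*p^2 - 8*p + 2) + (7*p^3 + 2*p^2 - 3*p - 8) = 7*p^3 - 11*p - 6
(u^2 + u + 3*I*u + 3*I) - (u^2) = u + 3*I*u + 3*I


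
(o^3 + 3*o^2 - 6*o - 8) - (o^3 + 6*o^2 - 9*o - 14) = -3*o^2 + 3*o + 6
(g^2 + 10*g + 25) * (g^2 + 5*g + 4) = g^4 + 15*g^3 + 79*g^2 + 165*g + 100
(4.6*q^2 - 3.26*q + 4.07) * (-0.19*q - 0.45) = -0.874*q^3 - 1.4506*q^2 + 0.6937*q - 1.8315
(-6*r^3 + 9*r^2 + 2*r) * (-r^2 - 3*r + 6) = 6*r^5 + 9*r^4 - 65*r^3 + 48*r^2 + 12*r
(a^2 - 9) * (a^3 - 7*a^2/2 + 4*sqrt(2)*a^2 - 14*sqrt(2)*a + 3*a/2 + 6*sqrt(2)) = a^5 - 7*a^4/2 + 4*sqrt(2)*a^4 - 14*sqrt(2)*a^3 - 15*a^3/2 - 30*sqrt(2)*a^2 + 63*a^2/2 - 27*a/2 + 126*sqrt(2)*a - 54*sqrt(2)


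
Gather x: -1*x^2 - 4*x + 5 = -x^2 - 4*x + 5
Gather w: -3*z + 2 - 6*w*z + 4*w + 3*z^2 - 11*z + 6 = w*(4 - 6*z) + 3*z^2 - 14*z + 8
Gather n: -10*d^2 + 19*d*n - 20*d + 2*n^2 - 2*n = -10*d^2 - 20*d + 2*n^2 + n*(19*d - 2)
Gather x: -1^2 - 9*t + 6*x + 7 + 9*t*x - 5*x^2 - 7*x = -9*t - 5*x^2 + x*(9*t - 1) + 6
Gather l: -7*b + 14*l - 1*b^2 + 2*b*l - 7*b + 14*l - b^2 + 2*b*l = -2*b^2 - 14*b + l*(4*b + 28)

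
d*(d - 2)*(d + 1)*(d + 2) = d^4 + d^3 - 4*d^2 - 4*d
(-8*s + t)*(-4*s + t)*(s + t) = 32*s^3 + 20*s^2*t - 11*s*t^2 + t^3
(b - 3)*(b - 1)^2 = b^3 - 5*b^2 + 7*b - 3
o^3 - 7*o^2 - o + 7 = (o - 7)*(o - 1)*(o + 1)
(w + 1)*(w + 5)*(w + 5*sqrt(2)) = w^3 + 6*w^2 + 5*sqrt(2)*w^2 + 5*w + 30*sqrt(2)*w + 25*sqrt(2)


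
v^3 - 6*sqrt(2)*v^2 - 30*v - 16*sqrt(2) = (v - 8*sqrt(2))*(v + sqrt(2))^2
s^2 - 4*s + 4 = (s - 2)^2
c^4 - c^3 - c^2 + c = c*(c - 1)^2*(c + 1)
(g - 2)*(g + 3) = g^2 + g - 6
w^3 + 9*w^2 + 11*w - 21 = (w - 1)*(w + 3)*(w + 7)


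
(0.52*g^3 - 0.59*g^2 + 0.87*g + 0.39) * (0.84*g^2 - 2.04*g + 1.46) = 0.4368*g^5 - 1.5564*g^4 + 2.6936*g^3 - 2.3086*g^2 + 0.4746*g + 0.5694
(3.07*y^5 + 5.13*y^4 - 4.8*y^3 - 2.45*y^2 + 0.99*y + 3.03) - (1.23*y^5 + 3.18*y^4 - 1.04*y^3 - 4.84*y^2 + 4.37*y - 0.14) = 1.84*y^5 + 1.95*y^4 - 3.76*y^3 + 2.39*y^2 - 3.38*y + 3.17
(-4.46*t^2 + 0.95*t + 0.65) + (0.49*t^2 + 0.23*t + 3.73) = -3.97*t^2 + 1.18*t + 4.38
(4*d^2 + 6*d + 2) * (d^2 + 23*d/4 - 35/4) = 4*d^4 + 29*d^3 + 3*d^2/2 - 41*d - 35/2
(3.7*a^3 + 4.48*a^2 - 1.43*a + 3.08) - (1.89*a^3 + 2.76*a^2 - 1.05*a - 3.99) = 1.81*a^3 + 1.72*a^2 - 0.38*a + 7.07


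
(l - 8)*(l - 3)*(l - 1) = l^3 - 12*l^2 + 35*l - 24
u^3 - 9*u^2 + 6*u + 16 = (u - 8)*(u - 2)*(u + 1)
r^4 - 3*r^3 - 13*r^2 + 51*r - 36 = (r - 3)^2*(r - 1)*(r + 4)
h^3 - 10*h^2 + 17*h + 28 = (h - 7)*(h - 4)*(h + 1)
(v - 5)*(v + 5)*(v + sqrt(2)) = v^3 + sqrt(2)*v^2 - 25*v - 25*sqrt(2)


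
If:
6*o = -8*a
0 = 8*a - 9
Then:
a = 9/8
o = -3/2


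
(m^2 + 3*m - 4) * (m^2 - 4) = m^4 + 3*m^3 - 8*m^2 - 12*m + 16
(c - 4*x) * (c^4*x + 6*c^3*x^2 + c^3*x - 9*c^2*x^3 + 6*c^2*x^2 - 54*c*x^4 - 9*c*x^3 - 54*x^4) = c^5*x + 2*c^4*x^2 + c^4*x - 33*c^3*x^3 + 2*c^3*x^2 - 18*c^2*x^4 - 33*c^2*x^3 + 216*c*x^5 - 18*c*x^4 + 216*x^5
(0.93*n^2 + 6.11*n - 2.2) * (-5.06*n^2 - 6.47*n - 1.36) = -4.7058*n^4 - 36.9337*n^3 - 29.6645*n^2 + 5.9244*n + 2.992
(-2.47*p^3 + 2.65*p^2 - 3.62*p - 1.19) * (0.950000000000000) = -2.3465*p^3 + 2.5175*p^2 - 3.439*p - 1.1305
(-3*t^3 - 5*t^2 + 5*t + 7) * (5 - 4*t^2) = 12*t^5 + 20*t^4 - 35*t^3 - 53*t^2 + 25*t + 35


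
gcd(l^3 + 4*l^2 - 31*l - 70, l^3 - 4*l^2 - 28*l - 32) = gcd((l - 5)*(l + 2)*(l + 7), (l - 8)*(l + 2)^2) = l + 2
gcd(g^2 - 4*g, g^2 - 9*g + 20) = g - 4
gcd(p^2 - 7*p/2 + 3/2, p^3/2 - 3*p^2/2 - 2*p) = 1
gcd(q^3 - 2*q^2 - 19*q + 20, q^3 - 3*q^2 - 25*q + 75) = q - 5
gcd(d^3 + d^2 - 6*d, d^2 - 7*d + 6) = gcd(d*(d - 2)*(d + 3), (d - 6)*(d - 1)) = 1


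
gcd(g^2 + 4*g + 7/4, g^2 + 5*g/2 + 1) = g + 1/2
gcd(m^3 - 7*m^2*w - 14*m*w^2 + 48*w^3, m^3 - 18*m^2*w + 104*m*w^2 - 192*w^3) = -m + 8*w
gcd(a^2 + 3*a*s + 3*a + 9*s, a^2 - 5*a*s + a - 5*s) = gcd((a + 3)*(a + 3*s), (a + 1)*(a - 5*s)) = 1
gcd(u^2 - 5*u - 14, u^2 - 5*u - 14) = u^2 - 5*u - 14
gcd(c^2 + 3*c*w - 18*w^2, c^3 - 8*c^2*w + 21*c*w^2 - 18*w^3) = -c + 3*w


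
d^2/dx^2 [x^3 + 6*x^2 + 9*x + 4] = 6*x + 12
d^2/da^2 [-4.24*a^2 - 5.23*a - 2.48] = -8.48000000000000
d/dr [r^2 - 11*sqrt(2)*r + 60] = 2*r - 11*sqrt(2)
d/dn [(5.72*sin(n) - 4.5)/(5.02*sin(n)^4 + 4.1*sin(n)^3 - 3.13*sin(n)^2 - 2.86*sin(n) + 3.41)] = (-86.1432*sin(n)^4 + 43.456*sin(n)^3 + 73.2536*sin(n)^2 - 28.17*sin(n) + 6.6352)*cos(n)/(25.2004*sin(n)^8 + 41.164*sin(n)^7 - 14.6152*sin(n)^6 - 54.3804*sin(n)^5 + 20.5813*sin(n)^4 + 45.8656*sin(n)^3 - 13.167*sin(n)^2 - 19.5052*sin(n) + 11.6281)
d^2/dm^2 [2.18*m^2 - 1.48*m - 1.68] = 4.36000000000000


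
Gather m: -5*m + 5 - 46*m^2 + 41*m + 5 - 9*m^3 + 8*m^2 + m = -9*m^3 - 38*m^2 + 37*m + 10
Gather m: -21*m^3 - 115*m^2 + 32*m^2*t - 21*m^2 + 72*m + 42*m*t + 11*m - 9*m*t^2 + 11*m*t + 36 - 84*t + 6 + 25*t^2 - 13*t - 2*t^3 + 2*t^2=-21*m^3 + m^2*(32*t - 136) + m*(-9*t^2 + 53*t + 83) - 2*t^3 + 27*t^2 - 97*t + 42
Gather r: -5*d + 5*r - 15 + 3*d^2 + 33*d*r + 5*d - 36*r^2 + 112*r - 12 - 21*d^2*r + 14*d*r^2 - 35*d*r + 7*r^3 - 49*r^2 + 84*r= 3*d^2 + 7*r^3 + r^2*(14*d - 85) + r*(-21*d^2 - 2*d + 201) - 27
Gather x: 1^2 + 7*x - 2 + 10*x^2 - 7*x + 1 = 10*x^2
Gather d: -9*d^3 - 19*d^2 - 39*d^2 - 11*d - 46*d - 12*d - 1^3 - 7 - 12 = -9*d^3 - 58*d^2 - 69*d - 20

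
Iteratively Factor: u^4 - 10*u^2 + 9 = (u + 3)*(u^3 - 3*u^2 - u + 3) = (u + 1)*(u + 3)*(u^2 - 4*u + 3) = (u - 1)*(u + 1)*(u + 3)*(u - 3)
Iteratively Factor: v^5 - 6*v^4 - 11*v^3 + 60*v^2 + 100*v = (v - 5)*(v^4 - v^3 - 16*v^2 - 20*v) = (v - 5)*(v + 2)*(v^3 - 3*v^2 - 10*v) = v*(v - 5)*(v + 2)*(v^2 - 3*v - 10) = v*(v - 5)^2*(v + 2)*(v + 2)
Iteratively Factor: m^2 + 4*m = (m)*(m + 4)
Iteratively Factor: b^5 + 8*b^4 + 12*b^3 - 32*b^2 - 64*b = (b)*(b^4 + 8*b^3 + 12*b^2 - 32*b - 64) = b*(b + 4)*(b^3 + 4*b^2 - 4*b - 16) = b*(b - 2)*(b + 4)*(b^2 + 6*b + 8) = b*(b - 2)*(b + 2)*(b + 4)*(b + 4)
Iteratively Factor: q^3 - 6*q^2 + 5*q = (q)*(q^2 - 6*q + 5) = q*(q - 1)*(q - 5)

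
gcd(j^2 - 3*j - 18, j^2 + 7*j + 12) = j + 3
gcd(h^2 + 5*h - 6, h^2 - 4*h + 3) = h - 1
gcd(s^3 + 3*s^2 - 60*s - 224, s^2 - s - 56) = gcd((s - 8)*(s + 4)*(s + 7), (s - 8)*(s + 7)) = s^2 - s - 56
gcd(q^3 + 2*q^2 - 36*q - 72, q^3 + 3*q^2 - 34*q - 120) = q - 6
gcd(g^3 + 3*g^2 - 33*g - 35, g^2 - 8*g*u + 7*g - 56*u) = g + 7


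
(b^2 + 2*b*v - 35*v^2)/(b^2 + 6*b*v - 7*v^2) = (-b + 5*v)/(-b + v)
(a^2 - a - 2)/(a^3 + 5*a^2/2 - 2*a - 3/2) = 2*(a^2 - a - 2)/(2*a^3 + 5*a^2 - 4*a - 3)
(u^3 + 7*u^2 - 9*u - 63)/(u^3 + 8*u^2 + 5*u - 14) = (u^2 - 9)/(u^2 + u - 2)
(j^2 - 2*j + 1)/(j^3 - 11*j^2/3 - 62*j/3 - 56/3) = 3*(-j^2 + 2*j - 1)/(-3*j^3 + 11*j^2 + 62*j + 56)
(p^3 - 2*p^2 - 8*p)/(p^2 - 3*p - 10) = p*(p - 4)/(p - 5)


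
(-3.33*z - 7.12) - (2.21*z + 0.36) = -5.54*z - 7.48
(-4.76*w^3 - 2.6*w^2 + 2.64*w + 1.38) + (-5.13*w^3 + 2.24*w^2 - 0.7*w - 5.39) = -9.89*w^3 - 0.36*w^2 + 1.94*w - 4.01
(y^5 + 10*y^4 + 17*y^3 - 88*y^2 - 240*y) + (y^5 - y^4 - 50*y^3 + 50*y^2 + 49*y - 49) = 2*y^5 + 9*y^4 - 33*y^3 - 38*y^2 - 191*y - 49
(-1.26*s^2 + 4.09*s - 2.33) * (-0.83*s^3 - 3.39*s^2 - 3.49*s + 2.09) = 1.0458*s^5 + 0.8767*s^4 - 7.5338*s^3 - 9.0088*s^2 + 16.6798*s - 4.8697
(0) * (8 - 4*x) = 0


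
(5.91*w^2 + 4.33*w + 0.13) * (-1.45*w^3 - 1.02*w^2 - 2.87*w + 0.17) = -8.5695*w^5 - 12.3067*w^4 - 21.5668*w^3 - 11.555*w^2 + 0.363*w + 0.0221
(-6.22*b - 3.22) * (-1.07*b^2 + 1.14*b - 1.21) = 6.6554*b^3 - 3.6454*b^2 + 3.8554*b + 3.8962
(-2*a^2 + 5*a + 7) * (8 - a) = 2*a^3 - 21*a^2 + 33*a + 56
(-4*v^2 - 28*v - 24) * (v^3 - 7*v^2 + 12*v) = -4*v^5 + 124*v^3 - 168*v^2 - 288*v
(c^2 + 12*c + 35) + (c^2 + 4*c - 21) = 2*c^2 + 16*c + 14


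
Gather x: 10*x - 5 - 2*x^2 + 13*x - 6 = -2*x^2 + 23*x - 11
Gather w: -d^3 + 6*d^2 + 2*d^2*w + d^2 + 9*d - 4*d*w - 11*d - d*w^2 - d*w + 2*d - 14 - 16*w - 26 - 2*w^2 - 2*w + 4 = -d^3 + 7*d^2 + w^2*(-d - 2) + w*(2*d^2 - 5*d - 18) - 36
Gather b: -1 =-1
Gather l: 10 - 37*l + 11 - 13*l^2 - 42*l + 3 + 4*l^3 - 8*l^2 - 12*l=4*l^3 - 21*l^2 - 91*l + 24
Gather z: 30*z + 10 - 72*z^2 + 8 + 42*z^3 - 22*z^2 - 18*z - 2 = 42*z^3 - 94*z^2 + 12*z + 16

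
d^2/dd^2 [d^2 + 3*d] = 2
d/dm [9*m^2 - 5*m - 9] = 18*m - 5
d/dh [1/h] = -1/h^2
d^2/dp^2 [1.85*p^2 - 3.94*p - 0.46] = 3.70000000000000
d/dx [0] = 0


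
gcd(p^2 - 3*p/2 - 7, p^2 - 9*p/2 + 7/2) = p - 7/2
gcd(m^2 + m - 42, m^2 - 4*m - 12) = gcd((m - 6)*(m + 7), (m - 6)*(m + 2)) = m - 6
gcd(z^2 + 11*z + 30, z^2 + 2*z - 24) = z + 6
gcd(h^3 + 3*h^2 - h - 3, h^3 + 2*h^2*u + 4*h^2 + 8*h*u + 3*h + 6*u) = h^2 + 4*h + 3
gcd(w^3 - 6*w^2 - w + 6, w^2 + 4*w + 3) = w + 1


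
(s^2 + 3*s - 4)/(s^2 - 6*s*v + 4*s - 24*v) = (s - 1)/(s - 6*v)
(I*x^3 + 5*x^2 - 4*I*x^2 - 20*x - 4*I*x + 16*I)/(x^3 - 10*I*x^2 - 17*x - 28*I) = (I*x^2 + x*(1 - 4*I) - 4)/(x^2 - 6*I*x + 7)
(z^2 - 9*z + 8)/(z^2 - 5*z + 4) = (z - 8)/(z - 4)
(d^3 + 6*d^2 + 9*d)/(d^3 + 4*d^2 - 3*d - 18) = d/(d - 2)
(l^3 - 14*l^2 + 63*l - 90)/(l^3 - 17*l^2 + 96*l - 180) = (l - 3)/(l - 6)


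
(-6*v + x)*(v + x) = -6*v^2 - 5*v*x + x^2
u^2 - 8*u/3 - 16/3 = (u - 4)*(u + 4/3)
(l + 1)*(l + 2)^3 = l^4 + 7*l^3 + 18*l^2 + 20*l + 8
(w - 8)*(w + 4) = w^2 - 4*w - 32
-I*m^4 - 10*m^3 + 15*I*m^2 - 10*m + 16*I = (m - 8*I)*(m - 2*I)*(m - I)*(-I*m + 1)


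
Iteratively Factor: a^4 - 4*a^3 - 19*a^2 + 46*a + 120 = (a + 2)*(a^3 - 6*a^2 - 7*a + 60) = (a - 5)*(a + 2)*(a^2 - a - 12) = (a - 5)*(a - 4)*(a + 2)*(a + 3)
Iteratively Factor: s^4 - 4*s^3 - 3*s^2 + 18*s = (s + 2)*(s^3 - 6*s^2 + 9*s) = s*(s + 2)*(s^2 - 6*s + 9) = s*(s - 3)*(s + 2)*(s - 3)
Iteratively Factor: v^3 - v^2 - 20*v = (v - 5)*(v^2 + 4*v) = v*(v - 5)*(v + 4)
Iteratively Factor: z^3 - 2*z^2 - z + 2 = (z + 1)*(z^2 - 3*z + 2) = (z - 2)*(z + 1)*(z - 1)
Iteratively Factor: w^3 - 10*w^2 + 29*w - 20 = (w - 4)*(w^2 - 6*w + 5) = (w - 4)*(w - 1)*(w - 5)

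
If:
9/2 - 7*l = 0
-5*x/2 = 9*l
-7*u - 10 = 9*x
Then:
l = 9/14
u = 379/245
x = -81/35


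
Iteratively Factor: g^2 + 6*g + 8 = (g + 4)*(g + 2)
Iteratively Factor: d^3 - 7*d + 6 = (d - 1)*(d^2 + d - 6) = (d - 1)*(d + 3)*(d - 2)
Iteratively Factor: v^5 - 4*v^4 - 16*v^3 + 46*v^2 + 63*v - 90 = (v + 2)*(v^4 - 6*v^3 - 4*v^2 + 54*v - 45) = (v - 5)*(v + 2)*(v^3 - v^2 - 9*v + 9) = (v - 5)*(v + 2)*(v + 3)*(v^2 - 4*v + 3) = (v - 5)*(v - 1)*(v + 2)*(v + 3)*(v - 3)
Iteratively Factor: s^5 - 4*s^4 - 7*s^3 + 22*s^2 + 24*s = (s)*(s^4 - 4*s^3 - 7*s^2 + 22*s + 24) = s*(s + 2)*(s^3 - 6*s^2 + 5*s + 12) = s*(s + 1)*(s + 2)*(s^2 - 7*s + 12) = s*(s - 3)*(s + 1)*(s + 2)*(s - 4)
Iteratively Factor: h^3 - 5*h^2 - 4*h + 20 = (h - 2)*(h^2 - 3*h - 10) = (h - 2)*(h + 2)*(h - 5)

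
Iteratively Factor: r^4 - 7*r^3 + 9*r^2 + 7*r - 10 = (r + 1)*(r^3 - 8*r^2 + 17*r - 10) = (r - 5)*(r + 1)*(r^2 - 3*r + 2) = (r - 5)*(r - 1)*(r + 1)*(r - 2)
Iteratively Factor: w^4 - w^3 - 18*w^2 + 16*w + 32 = (w - 4)*(w^3 + 3*w^2 - 6*w - 8) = (w - 4)*(w + 4)*(w^2 - w - 2) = (w - 4)*(w - 2)*(w + 4)*(w + 1)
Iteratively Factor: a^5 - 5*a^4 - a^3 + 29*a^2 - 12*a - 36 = (a + 1)*(a^4 - 6*a^3 + 5*a^2 + 24*a - 36) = (a + 1)*(a + 2)*(a^3 - 8*a^2 + 21*a - 18) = (a - 3)*(a + 1)*(a + 2)*(a^2 - 5*a + 6) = (a - 3)*(a - 2)*(a + 1)*(a + 2)*(a - 3)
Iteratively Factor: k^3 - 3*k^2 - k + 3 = (k - 3)*(k^2 - 1) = (k - 3)*(k + 1)*(k - 1)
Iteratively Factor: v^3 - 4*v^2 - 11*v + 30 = (v - 2)*(v^2 - 2*v - 15) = (v - 2)*(v + 3)*(v - 5)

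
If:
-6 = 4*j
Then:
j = -3/2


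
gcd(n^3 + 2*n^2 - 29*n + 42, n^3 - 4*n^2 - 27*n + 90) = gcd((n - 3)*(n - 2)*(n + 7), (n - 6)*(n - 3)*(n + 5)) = n - 3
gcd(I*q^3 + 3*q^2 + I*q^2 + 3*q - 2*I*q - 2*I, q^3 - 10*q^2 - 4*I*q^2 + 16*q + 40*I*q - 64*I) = 1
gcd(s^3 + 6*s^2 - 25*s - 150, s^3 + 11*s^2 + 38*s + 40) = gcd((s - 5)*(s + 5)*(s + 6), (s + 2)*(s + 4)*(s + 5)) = s + 5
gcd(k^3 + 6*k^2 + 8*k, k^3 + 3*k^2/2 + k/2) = k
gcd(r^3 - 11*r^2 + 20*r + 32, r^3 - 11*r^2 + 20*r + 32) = r^3 - 11*r^2 + 20*r + 32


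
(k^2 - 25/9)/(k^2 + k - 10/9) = (3*k - 5)/(3*k - 2)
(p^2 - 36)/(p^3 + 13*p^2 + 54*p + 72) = (p - 6)/(p^2 + 7*p + 12)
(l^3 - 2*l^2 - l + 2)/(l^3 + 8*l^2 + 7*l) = (l^2 - 3*l + 2)/(l*(l + 7))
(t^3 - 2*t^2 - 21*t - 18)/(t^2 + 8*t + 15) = (t^2 - 5*t - 6)/(t + 5)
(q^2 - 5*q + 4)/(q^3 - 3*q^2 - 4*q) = (q - 1)/(q*(q + 1))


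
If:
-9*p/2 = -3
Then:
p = 2/3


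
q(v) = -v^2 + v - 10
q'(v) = 1 - 2*v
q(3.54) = -18.99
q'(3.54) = -6.08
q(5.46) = -34.35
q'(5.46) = -9.92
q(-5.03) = -40.33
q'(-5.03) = 11.06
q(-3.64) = -26.89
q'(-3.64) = 8.28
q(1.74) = -11.29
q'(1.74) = -2.48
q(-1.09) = -12.28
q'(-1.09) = 3.18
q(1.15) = -10.17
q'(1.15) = -1.30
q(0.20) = -9.84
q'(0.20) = 0.60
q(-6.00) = -52.00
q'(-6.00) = 13.00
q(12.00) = -142.00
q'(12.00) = -23.00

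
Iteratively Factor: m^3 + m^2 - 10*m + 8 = (m - 2)*(m^2 + 3*m - 4) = (m - 2)*(m + 4)*(m - 1)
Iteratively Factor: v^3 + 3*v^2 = (v)*(v^2 + 3*v) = v*(v + 3)*(v)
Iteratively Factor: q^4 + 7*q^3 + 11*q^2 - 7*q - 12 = (q + 1)*(q^3 + 6*q^2 + 5*q - 12) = (q + 1)*(q + 4)*(q^2 + 2*q - 3) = (q - 1)*(q + 1)*(q + 4)*(q + 3)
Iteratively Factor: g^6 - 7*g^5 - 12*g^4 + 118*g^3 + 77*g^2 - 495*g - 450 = (g - 3)*(g^5 - 4*g^4 - 24*g^3 + 46*g^2 + 215*g + 150) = (g - 5)*(g - 3)*(g^4 + g^3 - 19*g^2 - 49*g - 30) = (g - 5)^2*(g - 3)*(g^3 + 6*g^2 + 11*g + 6) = (g - 5)^2*(g - 3)*(g + 2)*(g^2 + 4*g + 3) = (g - 5)^2*(g - 3)*(g + 2)*(g + 3)*(g + 1)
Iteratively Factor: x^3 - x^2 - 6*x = (x + 2)*(x^2 - 3*x) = x*(x + 2)*(x - 3)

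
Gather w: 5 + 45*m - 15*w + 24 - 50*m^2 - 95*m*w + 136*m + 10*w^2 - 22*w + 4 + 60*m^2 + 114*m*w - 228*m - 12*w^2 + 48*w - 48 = 10*m^2 - 47*m - 2*w^2 + w*(19*m + 11) - 15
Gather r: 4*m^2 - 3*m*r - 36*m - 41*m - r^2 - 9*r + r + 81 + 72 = 4*m^2 - 77*m - r^2 + r*(-3*m - 8) + 153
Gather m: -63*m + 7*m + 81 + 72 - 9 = 144 - 56*m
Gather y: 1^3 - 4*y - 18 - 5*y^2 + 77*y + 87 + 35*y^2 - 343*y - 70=30*y^2 - 270*y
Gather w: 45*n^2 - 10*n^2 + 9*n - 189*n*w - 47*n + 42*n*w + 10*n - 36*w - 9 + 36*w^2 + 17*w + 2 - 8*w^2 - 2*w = 35*n^2 - 28*n + 28*w^2 + w*(-147*n - 21) - 7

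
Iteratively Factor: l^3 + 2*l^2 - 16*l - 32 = (l - 4)*(l^2 + 6*l + 8) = (l - 4)*(l + 4)*(l + 2)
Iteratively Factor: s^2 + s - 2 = (s - 1)*(s + 2)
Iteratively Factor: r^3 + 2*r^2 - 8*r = (r - 2)*(r^2 + 4*r) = (r - 2)*(r + 4)*(r)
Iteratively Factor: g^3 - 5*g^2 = (g - 5)*(g^2) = g*(g - 5)*(g)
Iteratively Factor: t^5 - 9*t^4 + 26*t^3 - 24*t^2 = (t - 4)*(t^4 - 5*t^3 + 6*t^2) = t*(t - 4)*(t^3 - 5*t^2 + 6*t) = t^2*(t - 4)*(t^2 - 5*t + 6) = t^2*(t - 4)*(t - 3)*(t - 2)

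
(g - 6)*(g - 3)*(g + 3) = g^3 - 6*g^2 - 9*g + 54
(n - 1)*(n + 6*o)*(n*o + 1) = n^3*o + 6*n^2*o^2 - n^2*o + n^2 - 6*n*o^2 + 6*n*o - n - 6*o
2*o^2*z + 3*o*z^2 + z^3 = z*(o + z)*(2*o + z)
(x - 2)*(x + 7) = x^2 + 5*x - 14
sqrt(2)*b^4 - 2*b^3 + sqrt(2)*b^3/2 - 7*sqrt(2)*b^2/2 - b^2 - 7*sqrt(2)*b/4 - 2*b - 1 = (b + 1/2)*(b - 2*sqrt(2))*(b + sqrt(2)/2)*(sqrt(2)*b + 1)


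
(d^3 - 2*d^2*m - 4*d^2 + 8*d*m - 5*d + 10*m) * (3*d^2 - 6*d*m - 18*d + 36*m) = 3*d^5 - 12*d^4*m - 30*d^4 + 12*d^3*m^2 + 120*d^3*m + 57*d^3 - 120*d^2*m^2 - 228*d^2*m + 90*d^2 + 228*d*m^2 - 360*d*m + 360*m^2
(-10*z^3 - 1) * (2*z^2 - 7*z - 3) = -20*z^5 + 70*z^4 + 30*z^3 - 2*z^2 + 7*z + 3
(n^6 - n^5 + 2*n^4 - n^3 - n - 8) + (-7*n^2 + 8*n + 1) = n^6 - n^5 + 2*n^4 - n^3 - 7*n^2 + 7*n - 7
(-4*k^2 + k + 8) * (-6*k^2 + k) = 24*k^4 - 10*k^3 - 47*k^2 + 8*k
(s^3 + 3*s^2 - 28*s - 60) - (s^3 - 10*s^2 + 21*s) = 13*s^2 - 49*s - 60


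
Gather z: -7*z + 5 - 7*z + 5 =10 - 14*z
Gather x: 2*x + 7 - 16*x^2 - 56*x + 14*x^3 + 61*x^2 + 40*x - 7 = 14*x^3 + 45*x^2 - 14*x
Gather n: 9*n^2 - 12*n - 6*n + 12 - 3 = 9*n^2 - 18*n + 9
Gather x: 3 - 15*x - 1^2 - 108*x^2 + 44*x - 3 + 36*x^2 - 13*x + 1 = -72*x^2 + 16*x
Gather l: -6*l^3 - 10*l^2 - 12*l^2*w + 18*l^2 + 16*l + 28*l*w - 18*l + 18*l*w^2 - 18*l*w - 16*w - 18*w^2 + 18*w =-6*l^3 + l^2*(8 - 12*w) + l*(18*w^2 + 10*w - 2) - 18*w^2 + 2*w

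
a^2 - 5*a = a*(a - 5)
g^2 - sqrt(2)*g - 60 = (g - 6*sqrt(2))*(g + 5*sqrt(2))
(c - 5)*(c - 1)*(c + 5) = c^3 - c^2 - 25*c + 25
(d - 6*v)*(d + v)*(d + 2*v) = d^3 - 3*d^2*v - 16*d*v^2 - 12*v^3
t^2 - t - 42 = (t - 7)*(t + 6)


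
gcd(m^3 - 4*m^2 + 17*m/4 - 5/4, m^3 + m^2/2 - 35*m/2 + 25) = m - 5/2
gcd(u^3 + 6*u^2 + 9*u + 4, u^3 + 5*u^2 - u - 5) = u + 1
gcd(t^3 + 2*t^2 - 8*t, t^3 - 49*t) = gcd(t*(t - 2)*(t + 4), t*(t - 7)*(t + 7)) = t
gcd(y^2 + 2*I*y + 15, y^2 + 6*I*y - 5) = y + 5*I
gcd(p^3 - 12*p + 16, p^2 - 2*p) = p - 2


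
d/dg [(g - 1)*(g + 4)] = 2*g + 3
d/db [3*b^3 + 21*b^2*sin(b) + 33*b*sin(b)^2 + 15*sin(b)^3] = 21*b^2*cos(b) + 9*b^2 + 42*b*sin(b) + 33*b*sin(2*b) + 45*sin(b)^2*cos(b) + 33*sin(b)^2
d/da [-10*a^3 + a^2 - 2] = 2*a*(1 - 15*a)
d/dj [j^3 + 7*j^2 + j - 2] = 3*j^2 + 14*j + 1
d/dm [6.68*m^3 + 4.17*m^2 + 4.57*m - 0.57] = 20.04*m^2 + 8.34*m + 4.57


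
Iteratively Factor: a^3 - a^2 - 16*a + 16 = (a + 4)*(a^2 - 5*a + 4) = (a - 4)*(a + 4)*(a - 1)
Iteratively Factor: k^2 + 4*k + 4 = (k + 2)*(k + 2)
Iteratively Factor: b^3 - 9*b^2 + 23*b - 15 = (b - 1)*(b^2 - 8*b + 15) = (b - 5)*(b - 1)*(b - 3)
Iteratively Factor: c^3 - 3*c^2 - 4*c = (c - 4)*(c^2 + c) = c*(c - 4)*(c + 1)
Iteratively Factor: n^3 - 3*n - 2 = (n + 1)*(n^2 - n - 2) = (n - 2)*(n + 1)*(n + 1)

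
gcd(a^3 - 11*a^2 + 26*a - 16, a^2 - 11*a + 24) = a - 8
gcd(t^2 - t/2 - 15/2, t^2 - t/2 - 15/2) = t^2 - t/2 - 15/2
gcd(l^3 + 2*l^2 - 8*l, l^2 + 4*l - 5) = 1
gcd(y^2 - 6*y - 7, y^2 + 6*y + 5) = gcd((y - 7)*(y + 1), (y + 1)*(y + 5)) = y + 1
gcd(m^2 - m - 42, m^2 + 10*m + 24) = m + 6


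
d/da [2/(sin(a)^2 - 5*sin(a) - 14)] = 2*(5 - 2*sin(a))*cos(a)/((sin(a) - 7)^2*(sin(a) + 2)^2)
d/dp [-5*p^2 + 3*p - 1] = 3 - 10*p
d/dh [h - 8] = 1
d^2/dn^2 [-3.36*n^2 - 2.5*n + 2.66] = -6.72000000000000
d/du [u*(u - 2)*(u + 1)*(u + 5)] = 4*u^3 + 12*u^2 - 14*u - 10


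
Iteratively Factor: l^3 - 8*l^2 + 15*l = (l - 5)*(l^2 - 3*l) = (l - 5)*(l - 3)*(l)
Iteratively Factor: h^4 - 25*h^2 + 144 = (h + 4)*(h^3 - 4*h^2 - 9*h + 36) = (h - 3)*(h + 4)*(h^2 - h - 12) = (h - 4)*(h - 3)*(h + 4)*(h + 3)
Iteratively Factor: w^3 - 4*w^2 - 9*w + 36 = (w - 3)*(w^2 - w - 12) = (w - 3)*(w + 3)*(w - 4)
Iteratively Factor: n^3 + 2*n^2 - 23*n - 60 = (n - 5)*(n^2 + 7*n + 12) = (n - 5)*(n + 3)*(n + 4)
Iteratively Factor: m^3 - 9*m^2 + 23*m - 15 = (m - 5)*(m^2 - 4*m + 3) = (m - 5)*(m - 1)*(m - 3)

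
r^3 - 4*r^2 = r^2*(r - 4)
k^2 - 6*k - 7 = (k - 7)*(k + 1)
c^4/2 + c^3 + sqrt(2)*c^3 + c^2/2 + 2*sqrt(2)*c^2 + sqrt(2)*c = c*(c/2 + sqrt(2))*(c + 1)^2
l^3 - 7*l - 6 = (l - 3)*(l + 1)*(l + 2)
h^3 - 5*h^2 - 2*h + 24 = (h - 4)*(h - 3)*(h + 2)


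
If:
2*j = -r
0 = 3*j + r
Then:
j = 0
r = 0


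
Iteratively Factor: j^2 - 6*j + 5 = (j - 5)*(j - 1)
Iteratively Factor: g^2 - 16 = (g + 4)*(g - 4)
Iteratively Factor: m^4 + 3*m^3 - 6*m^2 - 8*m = (m - 2)*(m^3 + 5*m^2 + 4*m) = (m - 2)*(m + 4)*(m^2 + m) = m*(m - 2)*(m + 4)*(m + 1)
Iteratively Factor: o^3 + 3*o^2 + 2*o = (o + 2)*(o^2 + o) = o*(o + 2)*(o + 1)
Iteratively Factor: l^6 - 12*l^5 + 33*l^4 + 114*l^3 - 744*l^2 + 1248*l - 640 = (l - 2)*(l^5 - 10*l^4 + 13*l^3 + 140*l^2 - 464*l + 320) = (l - 4)*(l - 2)*(l^4 - 6*l^3 - 11*l^2 + 96*l - 80) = (l - 5)*(l - 4)*(l - 2)*(l^3 - l^2 - 16*l + 16) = (l - 5)*(l - 4)^2*(l - 2)*(l^2 + 3*l - 4) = (l - 5)*(l - 4)^2*(l - 2)*(l + 4)*(l - 1)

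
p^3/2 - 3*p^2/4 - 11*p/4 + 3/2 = (p/2 + 1)*(p - 3)*(p - 1/2)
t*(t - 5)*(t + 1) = t^3 - 4*t^2 - 5*t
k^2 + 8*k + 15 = (k + 3)*(k + 5)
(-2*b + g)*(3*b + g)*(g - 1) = -6*b^2*g + 6*b^2 + b*g^2 - b*g + g^3 - g^2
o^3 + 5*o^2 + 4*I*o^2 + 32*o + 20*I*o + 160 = (o + 5)*(o - 4*I)*(o + 8*I)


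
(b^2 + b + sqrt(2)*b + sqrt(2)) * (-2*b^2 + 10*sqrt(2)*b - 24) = -2*b^4 - 2*b^3 + 8*sqrt(2)*b^3 - 4*b^2 + 8*sqrt(2)*b^2 - 24*sqrt(2)*b - 4*b - 24*sqrt(2)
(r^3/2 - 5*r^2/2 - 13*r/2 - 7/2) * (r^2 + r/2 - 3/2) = r^5/2 - 9*r^4/4 - 17*r^3/2 - 3*r^2 + 8*r + 21/4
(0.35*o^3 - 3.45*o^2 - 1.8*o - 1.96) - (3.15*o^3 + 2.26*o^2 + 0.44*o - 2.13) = -2.8*o^3 - 5.71*o^2 - 2.24*o + 0.17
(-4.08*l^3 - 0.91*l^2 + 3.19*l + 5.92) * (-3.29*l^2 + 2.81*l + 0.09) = 13.4232*l^5 - 8.4709*l^4 - 13.4194*l^3 - 10.5948*l^2 + 16.9223*l + 0.5328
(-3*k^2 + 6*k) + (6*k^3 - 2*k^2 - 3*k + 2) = 6*k^3 - 5*k^2 + 3*k + 2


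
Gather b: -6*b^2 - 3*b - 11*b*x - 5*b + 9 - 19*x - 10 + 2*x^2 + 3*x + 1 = -6*b^2 + b*(-11*x - 8) + 2*x^2 - 16*x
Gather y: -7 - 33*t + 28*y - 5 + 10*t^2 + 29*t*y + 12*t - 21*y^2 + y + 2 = 10*t^2 - 21*t - 21*y^2 + y*(29*t + 29) - 10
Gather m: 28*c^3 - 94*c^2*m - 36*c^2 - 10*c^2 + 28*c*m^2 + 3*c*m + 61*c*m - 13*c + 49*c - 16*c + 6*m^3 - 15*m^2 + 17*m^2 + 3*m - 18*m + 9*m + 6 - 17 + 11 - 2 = 28*c^3 - 46*c^2 + 20*c + 6*m^3 + m^2*(28*c + 2) + m*(-94*c^2 + 64*c - 6) - 2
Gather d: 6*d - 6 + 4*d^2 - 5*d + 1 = 4*d^2 + d - 5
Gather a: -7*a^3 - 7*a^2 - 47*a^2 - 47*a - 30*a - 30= -7*a^3 - 54*a^2 - 77*a - 30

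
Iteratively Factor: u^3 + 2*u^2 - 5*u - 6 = (u + 1)*(u^2 + u - 6) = (u - 2)*(u + 1)*(u + 3)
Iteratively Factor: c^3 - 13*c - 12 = (c - 4)*(c^2 + 4*c + 3) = (c - 4)*(c + 1)*(c + 3)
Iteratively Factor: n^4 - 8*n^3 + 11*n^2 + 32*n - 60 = (n - 5)*(n^3 - 3*n^2 - 4*n + 12) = (n - 5)*(n + 2)*(n^2 - 5*n + 6) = (n - 5)*(n - 3)*(n + 2)*(n - 2)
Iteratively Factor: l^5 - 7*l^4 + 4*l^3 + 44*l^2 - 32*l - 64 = (l + 1)*(l^4 - 8*l^3 + 12*l^2 + 32*l - 64) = (l - 4)*(l + 1)*(l^3 - 4*l^2 - 4*l + 16) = (l - 4)*(l - 2)*(l + 1)*(l^2 - 2*l - 8) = (l - 4)^2*(l - 2)*(l + 1)*(l + 2)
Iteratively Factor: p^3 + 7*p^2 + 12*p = (p + 3)*(p^2 + 4*p) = (p + 3)*(p + 4)*(p)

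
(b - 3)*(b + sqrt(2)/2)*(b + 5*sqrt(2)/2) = b^3 - 3*b^2 + 3*sqrt(2)*b^2 - 9*sqrt(2)*b + 5*b/2 - 15/2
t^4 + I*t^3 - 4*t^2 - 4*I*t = t*(t - 2)*(t + 2)*(t + I)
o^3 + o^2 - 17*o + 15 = (o - 3)*(o - 1)*(o + 5)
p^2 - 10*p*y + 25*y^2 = (p - 5*y)^2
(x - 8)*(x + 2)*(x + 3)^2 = x^4 - 43*x^2 - 150*x - 144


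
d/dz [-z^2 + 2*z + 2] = 2 - 2*z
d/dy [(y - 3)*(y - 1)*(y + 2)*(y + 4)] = 4*y^3 + 6*y^2 - 26*y - 14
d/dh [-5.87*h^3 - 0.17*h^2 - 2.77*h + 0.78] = -17.61*h^2 - 0.34*h - 2.77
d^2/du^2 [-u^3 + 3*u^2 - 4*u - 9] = 6 - 6*u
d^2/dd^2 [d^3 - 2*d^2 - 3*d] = 6*d - 4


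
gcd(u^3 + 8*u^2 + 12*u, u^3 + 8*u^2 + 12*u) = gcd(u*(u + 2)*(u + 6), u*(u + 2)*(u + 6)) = u^3 + 8*u^2 + 12*u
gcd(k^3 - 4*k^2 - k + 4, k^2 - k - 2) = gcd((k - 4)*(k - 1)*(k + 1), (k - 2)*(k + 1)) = k + 1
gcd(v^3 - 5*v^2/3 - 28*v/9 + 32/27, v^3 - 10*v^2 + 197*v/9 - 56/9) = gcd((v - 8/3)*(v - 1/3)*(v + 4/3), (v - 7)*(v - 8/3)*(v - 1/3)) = v^2 - 3*v + 8/9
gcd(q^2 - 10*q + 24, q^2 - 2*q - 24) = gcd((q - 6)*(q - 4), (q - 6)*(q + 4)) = q - 6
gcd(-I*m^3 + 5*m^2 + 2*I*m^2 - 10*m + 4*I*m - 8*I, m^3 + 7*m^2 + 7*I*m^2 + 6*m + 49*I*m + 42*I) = 1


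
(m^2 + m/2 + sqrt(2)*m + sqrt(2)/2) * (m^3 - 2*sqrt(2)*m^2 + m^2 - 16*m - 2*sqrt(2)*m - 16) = m^5 - sqrt(2)*m^4 + 3*m^4/2 - 39*m^3/2 - 3*sqrt(2)*m^3/2 - 30*m^2 - 33*sqrt(2)*m^2/2 - 24*sqrt(2)*m - 10*m - 8*sqrt(2)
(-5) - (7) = -12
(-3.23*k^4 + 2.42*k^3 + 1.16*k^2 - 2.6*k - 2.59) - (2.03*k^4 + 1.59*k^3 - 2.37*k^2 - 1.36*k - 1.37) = -5.26*k^4 + 0.83*k^3 + 3.53*k^2 - 1.24*k - 1.22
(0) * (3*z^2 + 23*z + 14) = 0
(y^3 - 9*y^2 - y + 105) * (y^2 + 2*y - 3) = y^5 - 7*y^4 - 22*y^3 + 130*y^2 + 213*y - 315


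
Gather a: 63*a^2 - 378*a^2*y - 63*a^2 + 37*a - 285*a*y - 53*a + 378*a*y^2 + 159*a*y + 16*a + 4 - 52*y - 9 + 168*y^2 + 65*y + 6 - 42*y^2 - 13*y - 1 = -378*a^2*y + a*(378*y^2 - 126*y) + 126*y^2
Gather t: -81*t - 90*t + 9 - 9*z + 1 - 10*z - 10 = -171*t - 19*z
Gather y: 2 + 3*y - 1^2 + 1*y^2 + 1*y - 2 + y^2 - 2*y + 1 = 2*y^2 + 2*y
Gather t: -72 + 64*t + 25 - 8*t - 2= 56*t - 49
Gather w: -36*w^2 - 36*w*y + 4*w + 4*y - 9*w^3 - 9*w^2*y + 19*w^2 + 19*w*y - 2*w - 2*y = -9*w^3 + w^2*(-9*y - 17) + w*(2 - 17*y) + 2*y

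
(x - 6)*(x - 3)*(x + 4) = x^3 - 5*x^2 - 18*x + 72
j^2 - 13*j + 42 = (j - 7)*(j - 6)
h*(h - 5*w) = h^2 - 5*h*w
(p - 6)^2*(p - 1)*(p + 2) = p^4 - 11*p^3 + 22*p^2 + 60*p - 72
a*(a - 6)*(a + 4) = a^3 - 2*a^2 - 24*a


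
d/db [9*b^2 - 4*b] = 18*b - 4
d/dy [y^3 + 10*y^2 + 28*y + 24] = 3*y^2 + 20*y + 28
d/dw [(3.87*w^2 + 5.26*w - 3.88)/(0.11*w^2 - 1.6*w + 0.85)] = (-6.7706*w^2 + 7.4326*w - 1.737)/(0.0121*w^4 - 0.352*w^3 + 2.747*w^2 - 2.72*w + 0.7225)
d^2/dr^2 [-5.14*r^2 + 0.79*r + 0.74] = -10.2800000000000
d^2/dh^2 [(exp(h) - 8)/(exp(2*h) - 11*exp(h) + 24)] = (exp(h) + 3)*exp(h)/(exp(3*h) - 9*exp(2*h) + 27*exp(h) - 27)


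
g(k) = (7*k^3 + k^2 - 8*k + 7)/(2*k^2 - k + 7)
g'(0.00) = -1.00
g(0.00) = 1.00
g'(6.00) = 3.91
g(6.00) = 20.64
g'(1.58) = 3.37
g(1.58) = 2.35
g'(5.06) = 4.03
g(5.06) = 16.92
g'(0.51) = -0.30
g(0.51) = 0.59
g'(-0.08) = -0.93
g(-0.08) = 1.08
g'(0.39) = -0.63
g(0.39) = 0.64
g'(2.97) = 4.39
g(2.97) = 8.10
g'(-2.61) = 3.69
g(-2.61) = -3.86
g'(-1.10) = 1.82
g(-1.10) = 0.73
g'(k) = (1 - 4*k)*(7*k^3 + k^2 - 8*k + 7)/(2*k^2 - k + 7)^2 + (21*k^2 + 2*k - 8)/(2*k^2 - k + 7) = (14*k^4 - 14*k^3 + 162*k^2 - 14*k - 49)/(4*k^4 - 4*k^3 + 29*k^2 - 14*k + 49)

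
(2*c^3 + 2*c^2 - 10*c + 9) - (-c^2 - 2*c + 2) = 2*c^3 + 3*c^2 - 8*c + 7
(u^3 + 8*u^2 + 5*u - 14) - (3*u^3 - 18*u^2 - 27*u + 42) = -2*u^3 + 26*u^2 + 32*u - 56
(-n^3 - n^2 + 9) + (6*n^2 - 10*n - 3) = -n^3 + 5*n^2 - 10*n + 6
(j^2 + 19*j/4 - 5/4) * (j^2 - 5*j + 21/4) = j^4 - j^3/4 - 79*j^2/4 + 499*j/16 - 105/16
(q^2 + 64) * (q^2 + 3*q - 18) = q^4 + 3*q^3 + 46*q^2 + 192*q - 1152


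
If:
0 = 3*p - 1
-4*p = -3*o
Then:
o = 4/9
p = 1/3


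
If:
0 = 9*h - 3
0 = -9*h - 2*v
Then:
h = 1/3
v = -3/2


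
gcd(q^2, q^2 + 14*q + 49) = 1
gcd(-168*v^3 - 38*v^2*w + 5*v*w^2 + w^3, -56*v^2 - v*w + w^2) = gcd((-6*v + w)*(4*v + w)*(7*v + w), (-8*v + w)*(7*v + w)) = 7*v + w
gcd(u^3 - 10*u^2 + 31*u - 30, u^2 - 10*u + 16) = u - 2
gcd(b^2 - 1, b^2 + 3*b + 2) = b + 1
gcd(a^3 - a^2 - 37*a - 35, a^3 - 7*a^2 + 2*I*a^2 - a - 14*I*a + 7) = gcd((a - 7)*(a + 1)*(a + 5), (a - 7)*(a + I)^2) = a - 7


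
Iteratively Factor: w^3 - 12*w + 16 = (w - 2)*(w^2 + 2*w - 8) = (w - 2)*(w + 4)*(w - 2)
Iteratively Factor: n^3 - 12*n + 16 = (n + 4)*(n^2 - 4*n + 4) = (n - 2)*(n + 4)*(n - 2)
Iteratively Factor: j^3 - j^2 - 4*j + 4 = (j + 2)*(j^2 - 3*j + 2) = (j - 1)*(j + 2)*(j - 2)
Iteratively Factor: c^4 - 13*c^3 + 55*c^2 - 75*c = (c - 5)*(c^3 - 8*c^2 + 15*c) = (c - 5)*(c - 3)*(c^2 - 5*c) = c*(c - 5)*(c - 3)*(c - 5)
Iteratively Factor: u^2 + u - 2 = (u - 1)*(u + 2)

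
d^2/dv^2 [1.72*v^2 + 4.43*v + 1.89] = 3.44000000000000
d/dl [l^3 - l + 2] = 3*l^2 - 1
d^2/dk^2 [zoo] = 0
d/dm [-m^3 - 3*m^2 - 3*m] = -3*m^2 - 6*m - 3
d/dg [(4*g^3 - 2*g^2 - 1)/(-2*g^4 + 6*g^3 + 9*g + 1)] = (4*g*(3*g - 1)*(-2*g^4 + 6*g^3 + 9*g + 1) + (-8*g^3 + 18*g^2 + 9)*(-4*g^3 + 2*g^2 + 1))/(-2*g^4 + 6*g^3 + 9*g + 1)^2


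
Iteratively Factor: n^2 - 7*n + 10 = (n - 2)*(n - 5)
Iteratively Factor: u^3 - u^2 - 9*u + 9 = (u - 3)*(u^2 + 2*u - 3) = (u - 3)*(u - 1)*(u + 3)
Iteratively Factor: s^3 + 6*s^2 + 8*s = (s + 2)*(s^2 + 4*s) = s*(s + 2)*(s + 4)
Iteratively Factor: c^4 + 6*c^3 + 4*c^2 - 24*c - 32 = (c + 4)*(c^3 + 2*c^2 - 4*c - 8) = (c - 2)*(c + 4)*(c^2 + 4*c + 4) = (c - 2)*(c + 2)*(c + 4)*(c + 2)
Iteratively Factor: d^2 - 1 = (d + 1)*(d - 1)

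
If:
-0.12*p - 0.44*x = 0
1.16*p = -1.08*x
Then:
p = 0.00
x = 0.00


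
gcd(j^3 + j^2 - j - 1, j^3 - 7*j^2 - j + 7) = j^2 - 1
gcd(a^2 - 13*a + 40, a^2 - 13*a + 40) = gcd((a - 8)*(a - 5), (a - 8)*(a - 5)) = a^2 - 13*a + 40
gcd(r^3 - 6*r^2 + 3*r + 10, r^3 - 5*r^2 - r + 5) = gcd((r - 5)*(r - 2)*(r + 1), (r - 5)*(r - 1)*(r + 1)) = r^2 - 4*r - 5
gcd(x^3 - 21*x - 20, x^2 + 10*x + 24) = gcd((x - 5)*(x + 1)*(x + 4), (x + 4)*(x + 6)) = x + 4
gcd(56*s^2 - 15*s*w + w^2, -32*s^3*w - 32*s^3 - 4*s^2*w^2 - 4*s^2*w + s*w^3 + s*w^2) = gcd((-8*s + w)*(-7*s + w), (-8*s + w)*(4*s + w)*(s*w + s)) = 8*s - w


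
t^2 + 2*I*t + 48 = (t - 6*I)*(t + 8*I)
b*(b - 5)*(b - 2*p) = b^3 - 2*b^2*p - 5*b^2 + 10*b*p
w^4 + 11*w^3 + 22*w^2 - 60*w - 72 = (w - 2)*(w + 1)*(w + 6)^2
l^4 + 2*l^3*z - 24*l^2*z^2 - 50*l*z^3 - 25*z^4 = (l - 5*z)*(l + z)^2*(l + 5*z)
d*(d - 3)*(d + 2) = d^3 - d^2 - 6*d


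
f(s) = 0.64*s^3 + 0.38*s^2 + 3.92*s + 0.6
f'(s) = 1.92*s^2 + 0.76*s + 3.92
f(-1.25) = -4.96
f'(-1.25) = 5.97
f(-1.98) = -10.64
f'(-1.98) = 9.94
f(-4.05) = -51.56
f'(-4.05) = 32.33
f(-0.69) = -2.13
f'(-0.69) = 4.31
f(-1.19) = -4.61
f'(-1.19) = 5.73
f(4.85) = 101.56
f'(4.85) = 52.77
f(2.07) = 16.02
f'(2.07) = 13.72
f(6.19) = 191.22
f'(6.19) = 82.19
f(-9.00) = -470.46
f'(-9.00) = 152.60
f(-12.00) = -1097.64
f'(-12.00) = 271.28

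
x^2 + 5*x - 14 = (x - 2)*(x + 7)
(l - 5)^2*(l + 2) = l^3 - 8*l^2 + 5*l + 50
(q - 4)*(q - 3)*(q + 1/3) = q^3 - 20*q^2/3 + 29*q/3 + 4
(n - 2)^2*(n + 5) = n^3 + n^2 - 16*n + 20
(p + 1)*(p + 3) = p^2 + 4*p + 3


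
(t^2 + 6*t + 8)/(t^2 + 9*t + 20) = (t + 2)/(t + 5)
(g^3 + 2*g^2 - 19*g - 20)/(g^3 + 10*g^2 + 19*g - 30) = (g^2 - 3*g - 4)/(g^2 + 5*g - 6)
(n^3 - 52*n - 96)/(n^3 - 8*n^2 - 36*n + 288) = (n + 2)/(n - 6)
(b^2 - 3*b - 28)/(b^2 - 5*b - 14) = (b + 4)/(b + 2)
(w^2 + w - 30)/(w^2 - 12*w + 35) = (w + 6)/(w - 7)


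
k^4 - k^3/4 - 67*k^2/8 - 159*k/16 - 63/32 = (k - 7/2)*(k + 1/4)*(k + 3/2)^2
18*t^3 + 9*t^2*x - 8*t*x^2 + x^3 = (-6*t + x)*(-3*t + x)*(t + x)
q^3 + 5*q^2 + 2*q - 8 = (q - 1)*(q + 2)*(q + 4)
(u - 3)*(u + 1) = u^2 - 2*u - 3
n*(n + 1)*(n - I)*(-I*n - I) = -I*n^4 - n^3 - 2*I*n^3 - 2*n^2 - I*n^2 - n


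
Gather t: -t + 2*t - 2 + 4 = t + 2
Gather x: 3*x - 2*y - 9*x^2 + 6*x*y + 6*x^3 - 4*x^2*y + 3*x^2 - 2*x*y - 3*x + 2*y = 6*x^3 + x^2*(-4*y - 6) + 4*x*y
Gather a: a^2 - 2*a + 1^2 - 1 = a^2 - 2*a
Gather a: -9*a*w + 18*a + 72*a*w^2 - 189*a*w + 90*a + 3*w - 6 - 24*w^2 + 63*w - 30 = a*(72*w^2 - 198*w + 108) - 24*w^2 + 66*w - 36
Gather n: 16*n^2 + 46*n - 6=16*n^2 + 46*n - 6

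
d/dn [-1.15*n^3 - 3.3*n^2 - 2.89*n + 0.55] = -3.45*n^2 - 6.6*n - 2.89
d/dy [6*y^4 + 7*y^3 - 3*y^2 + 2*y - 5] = 24*y^3 + 21*y^2 - 6*y + 2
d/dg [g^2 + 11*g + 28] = 2*g + 11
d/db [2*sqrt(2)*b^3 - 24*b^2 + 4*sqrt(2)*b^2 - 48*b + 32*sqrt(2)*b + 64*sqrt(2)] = 6*sqrt(2)*b^2 - 48*b + 8*sqrt(2)*b - 48 + 32*sqrt(2)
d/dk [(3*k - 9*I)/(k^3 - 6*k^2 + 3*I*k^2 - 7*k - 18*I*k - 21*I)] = (-6*k^3 + k^2*(18 + 18*I) + k*(-54 - 108*I) + 162 - 126*I)/(k^6 + k^5*(-12 + 6*I) + k^4*(13 - 72*I) + k^3*(192 + 132*I) + k^2*(-149 + 504*I) + k*(-756 + 294*I) - 441)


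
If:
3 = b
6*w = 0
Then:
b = 3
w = 0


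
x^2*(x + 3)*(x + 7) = x^4 + 10*x^3 + 21*x^2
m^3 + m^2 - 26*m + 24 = (m - 4)*(m - 1)*(m + 6)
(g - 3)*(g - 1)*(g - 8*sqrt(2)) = g^3 - 8*sqrt(2)*g^2 - 4*g^2 + 3*g + 32*sqrt(2)*g - 24*sqrt(2)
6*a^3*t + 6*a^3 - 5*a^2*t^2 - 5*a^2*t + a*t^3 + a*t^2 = (-3*a + t)*(-2*a + t)*(a*t + a)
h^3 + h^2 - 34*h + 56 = (h - 4)*(h - 2)*(h + 7)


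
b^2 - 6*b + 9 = (b - 3)^2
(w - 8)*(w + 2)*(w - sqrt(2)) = w^3 - 6*w^2 - sqrt(2)*w^2 - 16*w + 6*sqrt(2)*w + 16*sqrt(2)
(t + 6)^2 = t^2 + 12*t + 36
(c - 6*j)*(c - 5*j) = c^2 - 11*c*j + 30*j^2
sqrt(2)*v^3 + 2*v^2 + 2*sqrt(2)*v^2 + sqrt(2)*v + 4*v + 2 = (v + 1)*(v + sqrt(2))*(sqrt(2)*v + sqrt(2))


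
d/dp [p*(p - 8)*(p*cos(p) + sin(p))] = -p*(p - 8)*(p*sin(p) - 2*cos(p)) + p*(p*cos(p) + sin(p)) + (p - 8)*(p*cos(p) + sin(p))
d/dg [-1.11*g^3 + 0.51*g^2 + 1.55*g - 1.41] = -3.33*g^2 + 1.02*g + 1.55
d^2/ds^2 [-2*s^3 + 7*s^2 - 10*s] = 14 - 12*s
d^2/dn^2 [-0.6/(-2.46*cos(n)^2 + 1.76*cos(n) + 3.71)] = (14.52384*(1 - cos(n)^2)^2 - 7.79328*cos(n)^3 + 31.02432*cos(n)^2 + 11.6688*cos(n) - 29.19288)/(-2.46*cos(n)^2 + 1.76*cos(n) + 3.71)^3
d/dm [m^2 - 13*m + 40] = 2*m - 13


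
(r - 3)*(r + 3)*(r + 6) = r^3 + 6*r^2 - 9*r - 54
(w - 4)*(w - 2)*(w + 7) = w^3 + w^2 - 34*w + 56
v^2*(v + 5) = v^3 + 5*v^2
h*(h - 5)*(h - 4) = h^3 - 9*h^2 + 20*h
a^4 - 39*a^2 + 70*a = a*(a - 5)*(a - 2)*(a + 7)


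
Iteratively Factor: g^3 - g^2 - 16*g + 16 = (g - 4)*(g^2 + 3*g - 4) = (g - 4)*(g + 4)*(g - 1)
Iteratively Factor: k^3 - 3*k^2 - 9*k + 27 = (k - 3)*(k^2 - 9) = (k - 3)^2*(k + 3)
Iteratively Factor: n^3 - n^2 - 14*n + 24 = (n - 3)*(n^2 + 2*n - 8) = (n - 3)*(n - 2)*(n + 4)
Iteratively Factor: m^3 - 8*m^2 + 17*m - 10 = (m - 2)*(m^2 - 6*m + 5) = (m - 5)*(m - 2)*(m - 1)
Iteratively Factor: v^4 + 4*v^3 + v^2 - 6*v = (v)*(v^3 + 4*v^2 + v - 6) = v*(v - 1)*(v^2 + 5*v + 6) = v*(v - 1)*(v + 2)*(v + 3)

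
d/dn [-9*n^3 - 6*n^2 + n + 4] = -27*n^2 - 12*n + 1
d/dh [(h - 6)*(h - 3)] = 2*h - 9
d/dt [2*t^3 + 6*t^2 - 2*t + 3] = 6*t^2 + 12*t - 2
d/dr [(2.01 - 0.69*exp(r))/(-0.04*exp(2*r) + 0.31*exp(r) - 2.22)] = (-0.0276*exp(2*r) + 0.1608*exp(r) + 0.9087)*exp(r)/(0.0016*exp(4*r) - 0.0248*exp(3*r) + 0.2737*exp(2*r) - 1.3764*exp(r) + 4.9284)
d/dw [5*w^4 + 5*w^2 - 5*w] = 20*w^3 + 10*w - 5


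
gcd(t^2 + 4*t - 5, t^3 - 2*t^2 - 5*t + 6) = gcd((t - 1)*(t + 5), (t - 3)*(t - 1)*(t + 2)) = t - 1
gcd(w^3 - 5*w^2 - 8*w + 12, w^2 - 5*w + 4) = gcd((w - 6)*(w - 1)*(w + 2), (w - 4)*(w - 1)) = w - 1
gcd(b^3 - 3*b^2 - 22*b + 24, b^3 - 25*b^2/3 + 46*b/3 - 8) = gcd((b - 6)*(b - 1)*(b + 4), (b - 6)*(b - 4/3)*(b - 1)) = b^2 - 7*b + 6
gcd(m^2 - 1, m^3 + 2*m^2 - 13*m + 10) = m - 1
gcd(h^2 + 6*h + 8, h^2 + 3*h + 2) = h + 2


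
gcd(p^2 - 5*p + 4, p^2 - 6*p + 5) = p - 1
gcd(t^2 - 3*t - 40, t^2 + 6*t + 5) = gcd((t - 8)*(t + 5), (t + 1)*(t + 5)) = t + 5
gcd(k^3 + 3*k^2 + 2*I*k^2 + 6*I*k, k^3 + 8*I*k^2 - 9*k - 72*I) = k + 3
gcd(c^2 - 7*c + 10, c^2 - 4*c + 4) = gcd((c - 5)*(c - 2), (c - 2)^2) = c - 2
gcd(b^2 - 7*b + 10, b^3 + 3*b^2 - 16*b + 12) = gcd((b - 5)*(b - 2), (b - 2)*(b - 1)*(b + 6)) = b - 2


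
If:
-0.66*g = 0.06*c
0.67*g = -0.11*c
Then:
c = 0.00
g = 0.00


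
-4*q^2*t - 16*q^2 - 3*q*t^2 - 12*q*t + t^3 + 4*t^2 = (-4*q + t)*(q + t)*(t + 4)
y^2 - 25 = (y - 5)*(y + 5)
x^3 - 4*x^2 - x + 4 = (x - 4)*(x - 1)*(x + 1)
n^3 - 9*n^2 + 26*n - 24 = (n - 4)*(n - 3)*(n - 2)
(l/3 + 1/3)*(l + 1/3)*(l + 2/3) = l^3/3 + 2*l^2/3 + 11*l/27 + 2/27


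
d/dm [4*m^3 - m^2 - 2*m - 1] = 12*m^2 - 2*m - 2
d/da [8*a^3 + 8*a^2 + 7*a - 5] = 24*a^2 + 16*a + 7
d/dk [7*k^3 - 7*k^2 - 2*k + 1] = 21*k^2 - 14*k - 2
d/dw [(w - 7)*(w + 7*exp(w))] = w + (w - 7)*(7*exp(w) + 1) + 7*exp(w)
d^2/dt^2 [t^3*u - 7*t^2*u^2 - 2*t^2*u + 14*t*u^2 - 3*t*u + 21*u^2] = 2*u*(3*t - 7*u - 2)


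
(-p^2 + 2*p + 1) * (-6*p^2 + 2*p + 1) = 6*p^4 - 14*p^3 - 3*p^2 + 4*p + 1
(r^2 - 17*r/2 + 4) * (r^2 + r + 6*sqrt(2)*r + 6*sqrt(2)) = r^4 - 15*r^3/2 + 6*sqrt(2)*r^3 - 45*sqrt(2)*r^2 - 9*r^2/2 - 27*sqrt(2)*r + 4*r + 24*sqrt(2)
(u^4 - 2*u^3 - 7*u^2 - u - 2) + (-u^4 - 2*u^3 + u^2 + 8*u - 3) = -4*u^3 - 6*u^2 + 7*u - 5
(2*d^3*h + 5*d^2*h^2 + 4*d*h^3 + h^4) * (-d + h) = -2*d^4*h - 3*d^3*h^2 + d^2*h^3 + 3*d*h^4 + h^5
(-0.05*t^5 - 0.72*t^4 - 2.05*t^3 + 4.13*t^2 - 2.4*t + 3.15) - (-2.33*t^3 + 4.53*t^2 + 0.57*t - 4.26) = -0.05*t^5 - 0.72*t^4 + 0.28*t^3 - 0.4*t^2 - 2.97*t + 7.41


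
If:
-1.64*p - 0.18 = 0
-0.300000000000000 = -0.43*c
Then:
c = 0.70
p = -0.11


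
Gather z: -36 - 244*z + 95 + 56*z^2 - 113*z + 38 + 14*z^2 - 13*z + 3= 70*z^2 - 370*z + 100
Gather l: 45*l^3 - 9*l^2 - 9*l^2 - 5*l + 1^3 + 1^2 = 45*l^3 - 18*l^2 - 5*l + 2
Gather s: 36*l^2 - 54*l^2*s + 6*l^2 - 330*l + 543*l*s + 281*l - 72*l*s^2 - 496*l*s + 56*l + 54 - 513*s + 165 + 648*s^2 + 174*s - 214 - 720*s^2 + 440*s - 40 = 42*l^2 + 7*l + s^2*(-72*l - 72) + s*(-54*l^2 + 47*l + 101) - 35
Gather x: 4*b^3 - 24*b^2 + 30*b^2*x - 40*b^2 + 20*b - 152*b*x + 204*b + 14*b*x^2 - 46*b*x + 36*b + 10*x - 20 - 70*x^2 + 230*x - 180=4*b^3 - 64*b^2 + 260*b + x^2*(14*b - 70) + x*(30*b^2 - 198*b + 240) - 200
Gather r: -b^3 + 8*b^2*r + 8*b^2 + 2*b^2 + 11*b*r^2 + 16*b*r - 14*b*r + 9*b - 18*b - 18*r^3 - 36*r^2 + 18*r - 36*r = -b^3 + 10*b^2 - 9*b - 18*r^3 + r^2*(11*b - 36) + r*(8*b^2 + 2*b - 18)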